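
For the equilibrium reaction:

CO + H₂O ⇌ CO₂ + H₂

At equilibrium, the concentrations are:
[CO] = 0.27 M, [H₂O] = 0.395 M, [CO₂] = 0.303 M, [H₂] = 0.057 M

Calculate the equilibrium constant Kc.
K_c = 0.1619

Kc = ([CO₂] × [H₂]) / ([CO] × [H₂O])
   = ((0.303)·(0.057)) / ((0.27)·(0.395))
   = 0.017271 / 0.10665 = 0.1619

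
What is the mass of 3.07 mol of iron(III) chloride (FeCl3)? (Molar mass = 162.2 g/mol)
Mass = 3.07 mol × 162.2 g/mol = 498 g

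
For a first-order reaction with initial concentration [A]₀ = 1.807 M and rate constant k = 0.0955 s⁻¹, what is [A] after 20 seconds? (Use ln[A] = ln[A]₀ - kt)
0.2676 M

ln[A] = ln[A]₀ - k·t = ln(1.807) - (0.0955)·(20) = 0.5917 - 1.9100 = -1.3183
[A] = e^(-1.3183) = 0.2676 M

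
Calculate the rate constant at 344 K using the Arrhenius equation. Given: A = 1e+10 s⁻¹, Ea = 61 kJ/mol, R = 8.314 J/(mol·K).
5.46e+00 s⁻¹

k = A·exp(-Ea/(R·T)) = 1e+10·exp(-61000/(8.314·344)) = 1e+10·exp(-21.3286) = 1e+10·5.4592e-10 = 5.46e+00 s⁻¹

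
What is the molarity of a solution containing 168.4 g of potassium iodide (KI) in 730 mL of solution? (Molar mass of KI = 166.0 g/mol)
Moles of KI = 168.4 g ÷ 166.0 g/mol = 1.01446 mol
Volume = 730 mL = 0.73 L
Molarity = 1.01446 mol ÷ 0.73 L = 1.39 M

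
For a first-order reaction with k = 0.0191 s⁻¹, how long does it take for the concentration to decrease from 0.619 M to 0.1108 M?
90.07 s

From ln[A] = ln[A]₀ - k·t: t = ln([A]₀/[A])/k = ln(0.619/0.1108)/0.0191 = ln(5.5866)/0.0191 = 1.7204/0.0191 = 90.07 s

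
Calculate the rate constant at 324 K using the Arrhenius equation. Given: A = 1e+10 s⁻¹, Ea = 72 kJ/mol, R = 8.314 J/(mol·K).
2.47e-02 s⁻¹

k = A·exp(-Ea/(R·T)) = 1e+10·exp(-72000/(8.314·324)) = 1e+10·exp(-26.7287) = 1e+10·2.4654e-12 = 2.47e-02 s⁻¹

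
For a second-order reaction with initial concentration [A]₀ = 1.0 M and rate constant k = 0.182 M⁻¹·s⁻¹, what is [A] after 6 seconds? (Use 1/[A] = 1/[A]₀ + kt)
0.4780 M

1/[A] = 1/[A]₀ + k·t = 1/1.0 + (0.182)·(6) = 1.0000 + 1.0920 = 2.0920
[A] = 1/2.0920 = 0.4780 M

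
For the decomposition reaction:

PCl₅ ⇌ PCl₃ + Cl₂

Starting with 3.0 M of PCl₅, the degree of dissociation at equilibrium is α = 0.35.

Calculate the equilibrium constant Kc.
K_c = 0.5654

x = α·[A]₀ = 0.35 × 3.0 = 1.05 M dissociated.
At eq: [PCl₅] = 3.0 − 1.05 = 1.95 M; [PCl₃] = [Cl₂] = x = 1.05 M.
Kc = [PCl₃][Cl₂]/[PCl₅] = (1.05)²/1.95 = 0.5654.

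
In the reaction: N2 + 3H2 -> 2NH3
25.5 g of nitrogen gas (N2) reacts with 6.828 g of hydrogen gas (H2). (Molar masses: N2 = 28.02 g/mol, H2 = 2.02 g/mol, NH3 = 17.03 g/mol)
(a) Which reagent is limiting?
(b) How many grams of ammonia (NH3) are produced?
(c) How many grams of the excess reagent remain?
(a) N2, (b) 31 g, (c) 1.313 g

Moles of N2 = 25.5 g ÷ 28.02 g/mol = 0.910064 mol
Moles of H2 = 6.828 g ÷ 2.02 g/mol = 3.3802 mol
Moles ÷ coefficient: N2: 0.910064/1 = 0.9101, H2: 3.3802/3 = 1.127
(a) N2 has the smaller value, so N2 is the limiting reagent.
(b) Moles of NH3 = 0.910064 mol N2 × (2/1) = 1.82013 mol; mass = 1.82013 mol × 17.03 g/mol = 31 g
(c) H2 consumed = 0.910064 × (3/1) = 2.73019 mol; remaining = 3.3802 − 2.73019 = 0.650005 mol; mass = 0.650005 mol × 2.02 g/mol = 1.313 g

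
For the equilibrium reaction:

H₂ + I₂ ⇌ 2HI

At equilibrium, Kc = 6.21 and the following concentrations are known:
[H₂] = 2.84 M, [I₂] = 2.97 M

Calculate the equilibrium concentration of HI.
[HI] = 7.2374 M

Kc = ([HI]^2) / ([H₂] × [I₂]) = 6.21
[HI]^2 = Kc · (reactant terms)/(other product terms) = 6.21 · 8.4348 / 1 = 52.38
[HI] = (52.38)^(1/2) = 7.2374 M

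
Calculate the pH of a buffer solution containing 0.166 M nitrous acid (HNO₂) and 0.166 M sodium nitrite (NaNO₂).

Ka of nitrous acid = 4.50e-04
pH = 3.35

pKa = -log(4.50e-04) = 3.35. pH = pKa + log([A⁻]/[HA]) = 3.35 + log(0.166/0.166)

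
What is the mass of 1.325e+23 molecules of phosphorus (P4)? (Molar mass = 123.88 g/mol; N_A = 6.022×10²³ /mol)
Moles = 1.325e+23 ÷ 6.022×10²³ = 0.220027 mol
Mass = 0.220027 mol × 123.88 g/mol = 27.26 g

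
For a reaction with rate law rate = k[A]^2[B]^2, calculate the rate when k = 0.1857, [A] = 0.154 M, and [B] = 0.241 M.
0.0002558 M/s

rate = k·[A]^2·[B]^2 = 0.1857·(0.154)^2·(0.241)^2 = 0.1857·0.023716·0.058081 = 0.0002558 M/s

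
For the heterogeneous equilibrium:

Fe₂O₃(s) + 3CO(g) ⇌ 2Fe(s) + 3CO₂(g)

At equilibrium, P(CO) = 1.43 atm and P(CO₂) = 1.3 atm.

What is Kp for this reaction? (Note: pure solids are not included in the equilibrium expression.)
K_p = 0.751

Solids (Fe₂O₃, Fe) are excluded.
Kp = P(CO₂)³/P(CO)³ = (1.3)³/(1.43)³ = 2.197/2.924 = 0.751.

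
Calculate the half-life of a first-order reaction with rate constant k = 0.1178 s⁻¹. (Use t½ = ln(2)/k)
5.88 s

t½ = ln(2)/k = 0.6931/0.1178 = 5.88 s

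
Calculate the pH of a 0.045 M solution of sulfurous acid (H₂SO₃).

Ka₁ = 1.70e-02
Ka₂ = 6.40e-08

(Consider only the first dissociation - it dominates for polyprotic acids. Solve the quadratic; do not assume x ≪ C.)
pH = 1.69

x² + Ka₁·x − Ka₁·C = 0 with Ka₁ = 1.70e-02, C = 0.045.
x = (−Ka₁ + √(Ka₁² + 4·Ka₁·C))/2 = 2.0435e-02 M, so pH = 1.69.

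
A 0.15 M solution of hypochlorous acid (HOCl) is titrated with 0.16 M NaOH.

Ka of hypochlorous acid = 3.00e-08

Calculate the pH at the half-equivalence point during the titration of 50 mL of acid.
pH = pKa = 7.52

At the half-equivalence point, [HA] = [A⁻], so by Henderson–Hasselbalch pH = pKa + log(1) = pKa.
pKa = −log(3.00e-08) = 7.52.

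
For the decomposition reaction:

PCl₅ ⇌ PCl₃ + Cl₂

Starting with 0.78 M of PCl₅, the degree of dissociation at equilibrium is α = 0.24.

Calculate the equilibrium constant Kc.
K_c = 0.0591

x = α·[A]₀ = 0.24 × 0.78 = 0.1872 M dissociated.
At eq: [PCl₅] = 0.78 − 0.1872 = 0.5928 M; [PCl₃] = [Cl₂] = x = 0.1872 M.
Kc = [PCl₃][Cl₂]/[PCl₅] = (0.1872)²/0.5928 = 0.05912.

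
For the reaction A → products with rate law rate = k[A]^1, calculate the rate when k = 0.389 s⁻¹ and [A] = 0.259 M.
0.1008 M/s

rate = k·[A]^1 = 0.389·(0.259)^1 = 0.389·0.259 = 0.1008 M/s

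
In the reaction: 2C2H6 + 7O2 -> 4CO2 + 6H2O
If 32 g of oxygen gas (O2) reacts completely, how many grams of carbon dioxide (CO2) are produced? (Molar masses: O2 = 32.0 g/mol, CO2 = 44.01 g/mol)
Moles of O2 = 32 g ÷ 32.0 g/mol = 1 mol
Mole ratio: 4 mol CO2 / 7 mol O2
Moles of CO2 = 1 × (4/7) = 0.571429 mol
Mass of CO2 = 0.571429 mol × 44.01 g/mol = 25.15 g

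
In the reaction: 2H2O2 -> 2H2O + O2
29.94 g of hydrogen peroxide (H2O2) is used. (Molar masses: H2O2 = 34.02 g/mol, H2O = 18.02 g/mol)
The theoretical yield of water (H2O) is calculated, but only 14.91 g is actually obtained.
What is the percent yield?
Moles of H2O2 = 29.94 g ÷ 34.02 g/mol = 0.880071 mol
Mole ratio: 2 mol H2O / 2 mol H2O2
Moles of H2O = 0.880071 × (2/2) = 0.880071 mol
Theoretical yield = 0.880071 mol × 18.02 g/mol = 15.859 g
Actual yield = 14.91 g
Percent yield = (14.91 / 15.859) × 100% = 94.0%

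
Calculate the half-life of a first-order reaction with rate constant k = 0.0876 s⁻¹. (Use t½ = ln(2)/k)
7.91 s

t½ = ln(2)/k = 0.6931/0.0876 = 7.91 s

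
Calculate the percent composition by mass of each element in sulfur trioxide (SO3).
S: 40.05%, O: 59.95%

Molar mass of SO3 = 80.07 g/mol
% S = (1 × 32.07) / 80.07 × 100% = 32.07 / 80.07 × 100% = 40.05%
% O = (3 × 16.0) / 80.07 × 100% = 48 / 80.07 × 100% = 59.95%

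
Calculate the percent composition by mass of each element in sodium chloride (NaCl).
Na: 39.34%, Cl: 60.66%

Molar mass of NaCl = 58.44 g/mol
% Na = (1 × 22.99) / 58.44 × 100% = 22.99 / 58.44 × 100% = 39.34%
% Cl = (1 × 35.45) / 58.44 × 100% = 35.45 / 58.44 × 100% = 60.66%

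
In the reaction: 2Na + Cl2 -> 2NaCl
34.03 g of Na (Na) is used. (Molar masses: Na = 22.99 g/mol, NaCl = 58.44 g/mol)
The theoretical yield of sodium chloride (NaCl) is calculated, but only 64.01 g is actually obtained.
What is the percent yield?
Moles of Na = 34.03 g ÷ 22.99 g/mol = 1.48021 mol
Mole ratio: 2 mol NaCl / 2 mol Na
Moles of NaCl = 1.48021 × (2/2) = 1.48021 mol
Theoretical yield = 1.48021 mol × 58.44 g/mol = 86.503 g
Actual yield = 64.01 g
Percent yield = (64.01 / 86.503) × 100% = 74.0%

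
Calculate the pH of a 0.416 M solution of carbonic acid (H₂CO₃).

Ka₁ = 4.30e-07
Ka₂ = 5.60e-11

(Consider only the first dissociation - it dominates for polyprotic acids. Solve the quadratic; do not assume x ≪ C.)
pH = 3.37

x² + Ka₁·x − Ka₁·C = 0 with Ka₁ = 4.30e-07, C = 0.416.
x = (−Ka₁ + √(Ka₁² + 4·Ka₁·C))/2 = 4.2273e-04 M, so pH = 3.37.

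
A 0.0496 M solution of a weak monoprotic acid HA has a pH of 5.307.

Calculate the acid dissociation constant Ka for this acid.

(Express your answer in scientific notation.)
K_a = 4.90e-10

[H⁺] = 10^(−pH) = 10^(−5.307) = 4.932e-06 M. For HA ⇌ H⁺ + A⁻, Ka = x²/(C − x) = (4.932e-06)²/(0.0496 − 4.932e-06) = 4.90e-10.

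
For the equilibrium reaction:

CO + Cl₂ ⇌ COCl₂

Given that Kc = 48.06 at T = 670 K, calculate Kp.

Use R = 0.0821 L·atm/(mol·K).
K_p = 0.8737

Δn = (moles gaseous products) − (moles gaseous reactants) = -1
T = 670 K; RT = 0.0821 × 670 = 55.007
Kp = Kc·(RT)^Δn = 48.06 × (55.007)^-1 = 48.06 × 0.0181795 = 0.8737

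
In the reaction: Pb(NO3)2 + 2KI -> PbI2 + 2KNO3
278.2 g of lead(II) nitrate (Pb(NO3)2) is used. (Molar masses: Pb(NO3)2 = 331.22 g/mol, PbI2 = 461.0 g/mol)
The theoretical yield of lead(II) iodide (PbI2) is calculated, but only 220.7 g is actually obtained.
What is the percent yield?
Moles of Pb(NO3)2 = 278.2 g ÷ 331.22 g/mol = 0.839925 mol
Mole ratio: 1 mol PbI2 / 1 mol Pb(NO3)2
Moles of PbI2 = 0.839925 × (1/1) = 0.839925 mol
Theoretical yield = 0.839925 mol × 461.0 g/mol = 387.21 g
Actual yield = 220.7 g
Percent yield = (220.7 / 387.21) × 100% = 57.0%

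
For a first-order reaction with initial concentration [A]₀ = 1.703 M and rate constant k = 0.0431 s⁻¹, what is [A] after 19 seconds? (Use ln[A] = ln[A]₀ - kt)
0.7509 M

ln[A] = ln[A]₀ - k·t = ln(1.703) - (0.0431)·(19) = 0.5324 - 0.8189 = -0.2865
[A] = e^(-0.2865) = 0.7509 M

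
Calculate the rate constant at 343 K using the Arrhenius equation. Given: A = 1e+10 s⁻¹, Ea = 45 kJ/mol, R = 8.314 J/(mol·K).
1.40e+03 s⁻¹

k = A·exp(-Ea/(R·T)) = 1e+10·exp(-45000/(8.314·343)) = 1e+10·exp(-15.7800) = 1e+10·1.4022e-07 = 1.40e+03 s⁻¹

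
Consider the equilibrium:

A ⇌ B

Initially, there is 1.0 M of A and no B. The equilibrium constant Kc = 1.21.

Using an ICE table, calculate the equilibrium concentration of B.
[B] = 0.548 M

ICE: [A] = 1.0 − x, [B] = x.
Kc = x/(1.0 − x) = 1.21 ⇒ x = 1.21·1.0/(1 + 1.21) = 1.21/2.21 = 0.5475.
[B] = x = 0.548 M.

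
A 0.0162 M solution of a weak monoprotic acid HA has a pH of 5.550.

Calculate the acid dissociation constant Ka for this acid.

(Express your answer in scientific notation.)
K_a = 4.90e-10

[H⁺] = 10^(−pH) = 10^(−5.550) = 2.818e-06 M. For HA ⇌ H⁺ + A⁻, Ka = x²/(C − x) = (2.818e-06)²/(0.0162 − 2.818e-06) = 4.90e-10.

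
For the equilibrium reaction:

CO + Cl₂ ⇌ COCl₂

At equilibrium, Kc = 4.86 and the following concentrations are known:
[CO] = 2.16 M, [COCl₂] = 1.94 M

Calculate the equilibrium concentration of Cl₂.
[Cl₂] = 0.1848 M

Kc = ([COCl₂]) / ([CO] × [Cl₂]) = 4.86
[Cl₂]^1 = (product terms)/(Kc · other reactant terms) = 1.94 / (4.86 · 2.16) = 0.1848
[Cl₂] = 0.1848 M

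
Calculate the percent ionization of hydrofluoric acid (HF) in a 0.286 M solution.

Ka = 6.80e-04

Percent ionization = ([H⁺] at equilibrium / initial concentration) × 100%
Percent ionization = 4.76%

Let x = [H⁺]. Ka = x²/(C - x) ⇒ x² + (6.80e-04)x - (6.80e-04)(0.286) = 0. x = 1.3610e-02. Percent = (1.3610e-02/0.286) × 100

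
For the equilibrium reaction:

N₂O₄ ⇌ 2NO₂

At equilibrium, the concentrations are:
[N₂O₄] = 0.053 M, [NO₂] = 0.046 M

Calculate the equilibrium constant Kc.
K_c = 0.0399

Kc = ([NO₂]^2) / ([N₂O₄])
   = ((0.046)^2) / ((0.053))
   = 0.002116 / 0.053 = 0.0399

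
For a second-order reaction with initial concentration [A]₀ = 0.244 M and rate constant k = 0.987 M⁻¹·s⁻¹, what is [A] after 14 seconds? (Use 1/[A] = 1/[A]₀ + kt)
0.0558 M

1/[A] = 1/[A]₀ + k·t = 1/0.244 + (0.987)·(14) = 4.0984 + 13.8180 = 17.9164
[A] = 1/17.9164 = 0.0558 M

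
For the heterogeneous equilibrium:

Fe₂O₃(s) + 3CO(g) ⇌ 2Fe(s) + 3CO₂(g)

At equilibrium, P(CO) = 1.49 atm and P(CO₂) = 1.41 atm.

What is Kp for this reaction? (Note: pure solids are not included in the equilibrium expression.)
K_p = 0.847

Solids (Fe₂O₃, Fe) are excluded.
Kp = P(CO₂)³/P(CO)³ = (1.41)³/(1.49)³ = 2.803/3.308 = 0.847.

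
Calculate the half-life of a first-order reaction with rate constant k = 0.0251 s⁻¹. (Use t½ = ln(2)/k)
27.62 s

t½ = ln(2)/k = 0.6931/0.0251 = 27.62 s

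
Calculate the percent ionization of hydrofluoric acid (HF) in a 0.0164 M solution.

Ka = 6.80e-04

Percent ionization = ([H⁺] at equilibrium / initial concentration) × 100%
Percent ionization = 18.4%

Let x = [H⁺]. Ka = x²/(C - x) ⇒ x² + (6.80e-04)x - (6.80e-04)(0.0164) = 0. x = 3.0167e-03. Percent = (3.0167e-03/0.0164) × 100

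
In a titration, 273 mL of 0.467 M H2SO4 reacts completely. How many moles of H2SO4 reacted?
Moles = Molarity × Volume (L)
Moles = 0.467 M × 0.273 L = 0.1275 mol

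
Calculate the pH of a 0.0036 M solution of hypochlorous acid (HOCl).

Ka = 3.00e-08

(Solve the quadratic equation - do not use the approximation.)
pH = 4.98

x² + Ka×x - Ka×C = 0. Using quadratic formula: [H⁺] = 1.0377e-05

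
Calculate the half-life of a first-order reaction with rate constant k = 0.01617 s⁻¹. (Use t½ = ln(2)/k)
42.87 s

t½ = ln(2)/k = 0.6931/0.01617 = 42.87 s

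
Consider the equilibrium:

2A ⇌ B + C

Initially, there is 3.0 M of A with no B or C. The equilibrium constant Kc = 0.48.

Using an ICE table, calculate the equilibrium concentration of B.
[B] = 0.871 M

ICE: [A] = 3.0 − 2x, [B] = [C] = x.
Kc = x²/(3.0 − 2x)² = 0.48 ⇒ √Kc = x/(3.0 − 2x).
x = √0.48·3.0/(1 + 2√0.48) = 0.69282·3.0/2.3856 = 0.87124.
[B] = x = 0.871 M.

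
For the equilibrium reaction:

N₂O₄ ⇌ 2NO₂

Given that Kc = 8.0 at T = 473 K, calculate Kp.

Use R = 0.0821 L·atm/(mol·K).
K_p = 310.6664

Δn = (moles gaseous products) − (moles gaseous reactants) = 1
T = 473 K; RT = 0.0821 × 473 = 38.8333
Kp = Kc·(RT)^Δn = 8.0 × (38.8333)^1 = 8.0 × 38.8333 = 310.6664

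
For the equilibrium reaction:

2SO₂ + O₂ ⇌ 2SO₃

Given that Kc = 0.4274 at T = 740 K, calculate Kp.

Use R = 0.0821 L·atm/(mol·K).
K_p = 0.0070

Δn = (moles gaseous products) − (moles gaseous reactants) = -1
T = 740 K; RT = 0.0821 × 740 = 60.754
Kp = Kc·(RT)^Δn = 0.4274 × (60.754)^-1 = 0.4274 × 0.0164598 = 0.0070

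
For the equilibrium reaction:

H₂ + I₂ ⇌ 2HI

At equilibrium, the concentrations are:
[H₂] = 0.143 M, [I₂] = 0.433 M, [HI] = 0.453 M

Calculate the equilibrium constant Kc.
K_c = 3.3142

Kc = ([HI]^2) / ([H₂] × [I₂])
   = ((0.453)^2) / ((0.143)·(0.433))
   = 0.20521 / 0.061919 = 3.3142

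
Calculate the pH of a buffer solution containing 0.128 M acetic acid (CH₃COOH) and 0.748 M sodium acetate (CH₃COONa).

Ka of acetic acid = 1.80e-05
pH = 5.51

pKa = -log(1.80e-05) = 4.74. pH = pKa + log([A⁻]/[HA]) = 4.74 + log(0.748/0.128)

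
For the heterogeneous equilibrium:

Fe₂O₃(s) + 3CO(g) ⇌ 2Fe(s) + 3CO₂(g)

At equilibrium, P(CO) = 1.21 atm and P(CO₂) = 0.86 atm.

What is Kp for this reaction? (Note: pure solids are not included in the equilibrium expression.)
K_p = 0.359

Solids (Fe₂O₃, Fe) are excluded.
Kp = P(CO₂)³/P(CO)³ = (0.86)³/(1.21)³ = 0.6361/1.772 = 0.359.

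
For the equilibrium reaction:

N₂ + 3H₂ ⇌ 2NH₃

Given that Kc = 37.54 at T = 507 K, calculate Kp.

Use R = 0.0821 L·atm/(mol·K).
K_p = 0.0217

Δn = (moles gaseous products) − (moles gaseous reactants) = -2
T = 507 K; RT = 0.0821 × 507 = 41.6247
Kp = Kc·(RT)^Δn = 37.54 × (41.6247)^-2 = 37.54 × 0.000577162 = 0.0217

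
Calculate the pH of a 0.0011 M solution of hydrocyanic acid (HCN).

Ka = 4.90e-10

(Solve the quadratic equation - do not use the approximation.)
pH = 6.13

x² + Ka×x - Ka×C = 0. Using quadratic formula: [H⁺] = 7.3392e-07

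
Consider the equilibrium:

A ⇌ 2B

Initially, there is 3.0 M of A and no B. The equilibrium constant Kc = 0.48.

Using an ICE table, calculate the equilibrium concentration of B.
[B] = 1.086 M

ICE: [A] = 3.0 − x, [B] = 2x.
Kc = (2x)²/(3.0 − x) = 0.48 ⇒ 4x² + 0.48x − 1.44 = 0.
x = (−0.48 + √(0.48² + 4·4·1.44))/(2·4) = (−0.48 + √23.27)/8 = 0.54299.
[B] = 2x = 1.086 M.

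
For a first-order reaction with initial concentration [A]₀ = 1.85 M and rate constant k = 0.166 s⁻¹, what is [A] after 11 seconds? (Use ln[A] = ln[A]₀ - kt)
0.2980 M

ln[A] = ln[A]₀ - k·t = ln(1.85) - (0.166)·(11) = 0.6152 - 1.8260 = -1.2108
[A] = e^(-1.2108) = 0.2980 M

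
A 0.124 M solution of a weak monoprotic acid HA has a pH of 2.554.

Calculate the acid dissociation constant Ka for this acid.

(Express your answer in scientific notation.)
K_a = 6.43e-05

[H⁺] = 10^(−pH) = 10^(−2.554) = 2.793e-03 M. For HA ⇌ H⁺ + A⁻, Ka = x²/(C − x) = (2.793e-03)²/(0.124 − 2.793e-03) = 6.43e-05.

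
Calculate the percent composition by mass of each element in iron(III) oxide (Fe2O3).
Fe: 69.94%, O: 30.06%

Molar mass of Fe2O3 = 159.7 g/mol
% Fe = (2 × 55.85) / 159.7 × 100% = 111.7 / 159.7 × 100% = 69.94%
% O = (3 × 16.0) / 159.7 × 100% = 48 / 159.7 × 100% = 30.06%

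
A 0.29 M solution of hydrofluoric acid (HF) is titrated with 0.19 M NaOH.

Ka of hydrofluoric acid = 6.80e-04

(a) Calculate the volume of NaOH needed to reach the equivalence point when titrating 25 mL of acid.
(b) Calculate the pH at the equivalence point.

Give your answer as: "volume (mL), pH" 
V = 38.2 mL, pH = 8.11

(a) At equivalence: moles acid = moles base.
moles acid = 0.29 × 0.025 = 0.00725 mol; V_NaOH = 0.00725/0.19 = 0.03816 L = 38.2 mL.
(b) At equivalence, all acid → conjugate base A⁻ at [A⁻] = 0.00725/0.06316 = 0.1148 M.
Kb = Kw/Ka = 1.0e-14/6.80e-04 = 1.471e-11; [OH⁻] = √(Kb·[A⁻]) = 1.299e-06; pOH = 5.89; pH = 14 − pOH = 8.11.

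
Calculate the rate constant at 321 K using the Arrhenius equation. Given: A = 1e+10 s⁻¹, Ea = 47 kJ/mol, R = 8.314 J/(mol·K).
2.25e+02 s⁻¹

k = A·exp(-Ea/(R·T)) = 1e+10·exp(-47000/(8.314·321)) = 1e+10·exp(-17.6110) = 1e+10·2.2473e-08 = 2.25e+02 s⁻¹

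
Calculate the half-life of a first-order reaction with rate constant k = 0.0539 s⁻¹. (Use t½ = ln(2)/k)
12.86 s

t½ = ln(2)/k = 0.6931/0.0539 = 12.86 s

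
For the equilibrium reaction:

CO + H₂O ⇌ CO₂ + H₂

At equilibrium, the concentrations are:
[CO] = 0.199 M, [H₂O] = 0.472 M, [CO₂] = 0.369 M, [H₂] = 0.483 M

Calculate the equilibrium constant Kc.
K_c = 1.8975

Kc = ([CO₂] × [H₂]) / ([CO] × [H₂O])
   = ((0.369)·(0.483)) / ((0.199)·(0.472))
   = 0.17823 / 0.093928 = 1.8975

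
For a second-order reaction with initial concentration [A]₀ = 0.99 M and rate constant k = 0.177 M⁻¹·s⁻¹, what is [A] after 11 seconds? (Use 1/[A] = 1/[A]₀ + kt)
0.3382 M

1/[A] = 1/[A]₀ + k·t = 1/0.99 + (0.177)·(11) = 1.0101 + 1.9470 = 2.9571
[A] = 1/2.9571 = 0.3382 M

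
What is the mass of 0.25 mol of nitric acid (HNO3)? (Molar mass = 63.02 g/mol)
Mass = 0.25 mol × 63.02 g/mol = 15.76 g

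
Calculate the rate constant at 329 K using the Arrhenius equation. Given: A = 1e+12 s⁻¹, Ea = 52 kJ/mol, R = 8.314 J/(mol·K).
5.54e+03 s⁻¹

k = A·exp(-Ea/(R·T)) = 1e+12·exp(-52000/(8.314·329)) = 1e+12·exp(-19.0107) = 1e+12·5.5433e-09 = 5.54e+03 s⁻¹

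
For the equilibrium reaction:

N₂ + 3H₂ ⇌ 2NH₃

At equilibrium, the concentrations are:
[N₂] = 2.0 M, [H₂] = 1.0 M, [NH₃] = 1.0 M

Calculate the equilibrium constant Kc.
K_c = 0.5000

Kc = ([NH₃]^2) / ([N₂] × [H₂]^3)
   = ((1.0)^2) / ((2.0)·(1.0)^3)
   = 1 / 2 = 0.5000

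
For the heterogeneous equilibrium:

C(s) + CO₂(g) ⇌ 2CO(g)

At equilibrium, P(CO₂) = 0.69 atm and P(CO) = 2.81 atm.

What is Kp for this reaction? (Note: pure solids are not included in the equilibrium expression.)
K_p = 11.444

Solid C is excluded.
Kp = P(CO)²/P(CO₂) = (2.81)²/0.69 = 7.896/0.69 = 11.444.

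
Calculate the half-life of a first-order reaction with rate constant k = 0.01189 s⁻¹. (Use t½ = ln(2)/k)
58.30 s

t½ = ln(2)/k = 0.6931/0.01189 = 58.30 s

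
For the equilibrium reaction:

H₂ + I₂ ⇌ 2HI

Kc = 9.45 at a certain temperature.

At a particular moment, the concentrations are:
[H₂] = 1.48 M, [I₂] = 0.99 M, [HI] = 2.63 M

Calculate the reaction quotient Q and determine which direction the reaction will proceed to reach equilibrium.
Q = 4.721, Q < K, reaction proceeds forward (toward products)

Q = ([HI]^2) / ([H₂] × [I₂])
  = ((2.63)^2) / ((1.48)·(0.99)) = 6.9169/1.4652 = 4.721
Since Q = 4.721 < Kc = 9.45, the reaction proceeds forward (toward products) to reach equilibrium.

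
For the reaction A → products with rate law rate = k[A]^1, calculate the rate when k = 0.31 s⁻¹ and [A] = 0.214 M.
0.06634 M/s

rate = k·[A]^1 = 0.31·(0.214)^1 = 0.31·0.214 = 0.06634 M/s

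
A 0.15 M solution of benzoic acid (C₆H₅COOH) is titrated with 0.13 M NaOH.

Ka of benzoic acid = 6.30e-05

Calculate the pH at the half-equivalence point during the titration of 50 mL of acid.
pH = pKa = 4.20

At the half-equivalence point, [HA] = [A⁻], so by Henderson–Hasselbalch pH = pKa + log(1) = pKa.
pKa = −log(6.30e-05) = 4.20.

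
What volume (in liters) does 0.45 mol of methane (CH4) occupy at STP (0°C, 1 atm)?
At STP, 1 mol of gas occupies 22.4 L
Volume = 0.45 mol × 22.4 L/mol = 10.08 L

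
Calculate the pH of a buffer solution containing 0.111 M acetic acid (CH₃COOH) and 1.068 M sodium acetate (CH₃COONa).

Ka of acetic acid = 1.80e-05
pH = 5.73

pKa = -log(1.80e-05) = 4.74. pH = pKa + log([A⁻]/[HA]) = 4.74 + log(1.068/0.111)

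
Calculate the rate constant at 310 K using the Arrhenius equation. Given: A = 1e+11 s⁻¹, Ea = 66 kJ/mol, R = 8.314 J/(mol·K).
7.56e-01 s⁻¹

k = A·exp(-Ea/(R·T)) = 1e+11·exp(-66000/(8.314·310)) = 1e+11·exp(-25.6078) = 1e+11·7.5627e-12 = 7.56e-01 s⁻¹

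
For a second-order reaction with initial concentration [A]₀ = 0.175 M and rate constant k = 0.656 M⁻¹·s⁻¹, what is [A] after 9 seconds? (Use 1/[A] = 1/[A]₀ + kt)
0.0861 M

1/[A] = 1/[A]₀ + k·t = 1/0.175 + (0.656)·(9) = 5.7143 + 5.9040 = 11.6183
[A] = 1/11.6183 = 0.0861 M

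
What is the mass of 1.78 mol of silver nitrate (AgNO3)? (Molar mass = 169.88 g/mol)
Mass = 1.78 mol × 169.88 g/mol = 302.4 g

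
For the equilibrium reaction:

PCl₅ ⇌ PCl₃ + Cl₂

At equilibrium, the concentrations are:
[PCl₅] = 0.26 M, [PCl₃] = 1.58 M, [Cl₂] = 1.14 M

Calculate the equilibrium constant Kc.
K_c = 6.9277

Kc = ([PCl₃] × [Cl₂]) / ([PCl₅])
   = ((1.58)·(1.14)) / ((0.26))
   = 1.8012 / 0.26 = 6.9277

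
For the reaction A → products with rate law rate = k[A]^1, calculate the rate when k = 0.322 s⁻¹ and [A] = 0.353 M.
0.1137 M/s

rate = k·[A]^1 = 0.322·(0.353)^1 = 0.322·0.353 = 0.1137 M/s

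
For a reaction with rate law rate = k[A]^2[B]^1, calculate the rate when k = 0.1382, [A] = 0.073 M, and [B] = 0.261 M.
0.0001922 M/s

rate = k·[A]^2·[B]^1 = 0.1382·(0.073)^2·(0.261)^1 = 0.1382·0.005329·0.261 = 0.0001922 M/s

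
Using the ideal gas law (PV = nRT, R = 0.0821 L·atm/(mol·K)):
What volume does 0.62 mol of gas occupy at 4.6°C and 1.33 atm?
T = 4.6°C + 273.15 = 277.75 K
V = nRT/P = (0.62 × 0.0821 × 277.75) / 1.33
V = 10.63 L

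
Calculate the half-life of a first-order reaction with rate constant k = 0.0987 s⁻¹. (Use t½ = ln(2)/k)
7.02 s

t½ = ln(2)/k = 0.6931/0.0987 = 7.02 s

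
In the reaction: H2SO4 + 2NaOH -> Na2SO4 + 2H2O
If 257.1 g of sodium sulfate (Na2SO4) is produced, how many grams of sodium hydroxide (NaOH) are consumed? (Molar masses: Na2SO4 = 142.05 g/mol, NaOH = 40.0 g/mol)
Moles of Na2SO4 = 257.1 g ÷ 142.05 g/mol = 1.80993 mol
Mole ratio: 2 mol NaOH / 1 mol Na2SO4
Moles of NaOH = 1.80993 × (2/1) = 3.61985 mol
Mass of NaOH = 3.61985 mol × 40.0 g/mol = 144.8 g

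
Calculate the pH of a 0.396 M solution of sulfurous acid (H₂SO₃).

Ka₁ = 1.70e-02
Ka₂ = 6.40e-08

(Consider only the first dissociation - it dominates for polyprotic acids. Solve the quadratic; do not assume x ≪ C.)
pH = 1.13

x² + Ka₁·x − Ka₁·C = 0 with Ka₁ = 1.70e-02, C = 0.396.
x = (−Ka₁ + √(Ka₁² + 4·Ka₁·C))/2 = 7.3988e-02 M, so pH = 1.13.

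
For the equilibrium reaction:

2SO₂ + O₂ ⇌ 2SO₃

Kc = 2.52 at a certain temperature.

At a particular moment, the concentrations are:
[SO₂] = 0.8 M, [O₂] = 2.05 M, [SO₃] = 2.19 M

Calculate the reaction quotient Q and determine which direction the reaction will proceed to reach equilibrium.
Q = 3.656, Q > K, reaction proceeds reverse (toward reactants)

Q = ([SO₃]^2) / ([SO₂]^2 × [O₂])
  = ((2.19)^2) / ((0.8)^2·(2.05)) = 4.7961/1.312 = 3.656
Since Q = 3.656 > Kc = 2.52, the reaction proceeds reverse (toward reactants) to reach equilibrium.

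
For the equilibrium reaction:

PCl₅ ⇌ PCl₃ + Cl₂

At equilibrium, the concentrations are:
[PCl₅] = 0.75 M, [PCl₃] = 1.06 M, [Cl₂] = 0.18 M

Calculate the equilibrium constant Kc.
K_c = 0.2544

Kc = ([PCl₃] × [Cl₂]) / ([PCl₅])
   = ((1.06)·(0.18)) / ((0.75))
   = 0.1908 / 0.75 = 0.2544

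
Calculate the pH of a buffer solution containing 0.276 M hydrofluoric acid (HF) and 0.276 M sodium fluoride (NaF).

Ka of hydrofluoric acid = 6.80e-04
pH = 3.17

pKa = -log(6.80e-04) = 3.17. pH = pKa + log([A⁻]/[HA]) = 3.17 + log(0.276/0.276)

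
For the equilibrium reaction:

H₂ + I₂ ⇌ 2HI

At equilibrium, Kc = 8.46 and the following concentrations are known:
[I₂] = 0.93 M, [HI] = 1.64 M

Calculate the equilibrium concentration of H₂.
[H₂] = 0.3418 M

Kc = ([HI]^2) / ([H₂] × [I₂]) = 8.46
[H₂]^1 = (product terms)/(Kc · other reactant terms) = 2.6896 / (8.46 · 0.93) = 0.34185
[H₂] = 0.3418 M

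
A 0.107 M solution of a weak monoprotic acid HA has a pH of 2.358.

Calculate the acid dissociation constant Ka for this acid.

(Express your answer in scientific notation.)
K_a = 1.87e-04

[H⁺] = 10^(−pH) = 10^(−2.358) = 4.385e-03 M. For HA ⇌ H⁺ + A⁻, Ka = x²/(C − x) = (4.385e-03)²/(0.107 − 4.385e-03) = 1.87e-04.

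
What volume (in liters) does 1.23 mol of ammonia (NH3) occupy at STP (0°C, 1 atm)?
At STP, 1 mol of gas occupies 22.4 L
Volume = 1.23 mol × 22.4 L/mol = 27.55 L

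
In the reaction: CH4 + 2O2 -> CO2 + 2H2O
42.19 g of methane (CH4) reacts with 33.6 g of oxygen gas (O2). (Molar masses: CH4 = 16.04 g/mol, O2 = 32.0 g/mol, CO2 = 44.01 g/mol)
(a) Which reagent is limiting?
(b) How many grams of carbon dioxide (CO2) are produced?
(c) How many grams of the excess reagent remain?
(a) O2, (b) 23.11 g, (c) 33.77 g

Moles of CH4 = 42.19 g ÷ 16.04 g/mol = 2.6303 mol
Moles of O2 = 33.6 g ÷ 32.0 g/mol = 1.05 mol
Moles ÷ coefficient: CH4: 2.6303/1 = 2.63, O2: 1.05/2 = 0.525
(a) O2 has the smaller value, so O2 is the limiting reagent.
(b) Moles of CO2 = 1.05 mol O2 × (1/2) = 0.525 mol; mass = 0.525 mol × 44.01 g/mol = 23.11 g
(c) CH4 consumed = 1.05 × (1/2) = 0.525 mol; remaining = 2.6303 − 0.525 = 2.1053 mol; mass = 2.1053 mol × 16.04 g/mol = 33.77 g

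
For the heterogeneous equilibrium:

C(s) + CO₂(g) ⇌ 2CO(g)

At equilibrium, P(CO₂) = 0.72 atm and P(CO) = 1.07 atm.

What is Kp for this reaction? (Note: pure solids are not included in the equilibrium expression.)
K_p = 1.590

Solid C is excluded.
Kp = P(CO)²/P(CO₂) = (1.07)²/0.72 = 1.145/0.72 = 1.590.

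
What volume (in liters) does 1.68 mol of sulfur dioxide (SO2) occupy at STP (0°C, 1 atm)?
At STP, 1 mol of gas occupies 22.4 L
Volume = 1.68 mol × 22.4 L/mol = 37.63 L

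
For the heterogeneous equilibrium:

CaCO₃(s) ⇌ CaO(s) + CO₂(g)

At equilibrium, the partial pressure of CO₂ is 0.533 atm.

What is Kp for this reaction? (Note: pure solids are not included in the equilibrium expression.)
K_p = 0.533

Solids (CaCO₃, CaO) have activity 1 and are excluded.
Kp = P(CO₂) = 0.533.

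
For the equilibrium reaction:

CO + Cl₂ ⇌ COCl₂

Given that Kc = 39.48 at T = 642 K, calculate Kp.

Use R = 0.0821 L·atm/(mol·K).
K_p = 0.7490

Δn = (moles gaseous products) − (moles gaseous reactants) = -1
T = 642 K; RT = 0.0821 × 642 = 52.7082
Kp = Kc·(RT)^Δn = 39.48 × (52.7082)^-1 = 39.48 × 0.0189724 = 0.7490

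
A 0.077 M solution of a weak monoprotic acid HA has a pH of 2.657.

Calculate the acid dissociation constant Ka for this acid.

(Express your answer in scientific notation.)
K_a = 6.49e-05

[H⁺] = 10^(−pH) = 10^(−2.657) = 2.203e-03 M. For HA ⇌ H⁺ + A⁻, Ka = x²/(C − x) = (2.203e-03)²/(0.077 − 2.203e-03) = 6.49e-05.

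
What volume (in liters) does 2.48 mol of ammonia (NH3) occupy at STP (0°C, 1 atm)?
At STP, 1 mol of gas occupies 22.4 L
Volume = 2.48 mol × 22.4 L/mol = 55.55 L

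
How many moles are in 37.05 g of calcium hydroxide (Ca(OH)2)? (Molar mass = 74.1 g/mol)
Moles = 37.05 g ÷ 74.1 g/mol = 0.5 mol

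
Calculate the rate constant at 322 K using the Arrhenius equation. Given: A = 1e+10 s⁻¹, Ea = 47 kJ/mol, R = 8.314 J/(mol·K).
2.37e+02 s⁻¹

k = A·exp(-Ea/(R·T)) = 1e+10·exp(-47000/(8.314·322)) = 1e+10·exp(-17.5563) = 1e+10·2.3736e-08 = 2.37e+02 s⁻¹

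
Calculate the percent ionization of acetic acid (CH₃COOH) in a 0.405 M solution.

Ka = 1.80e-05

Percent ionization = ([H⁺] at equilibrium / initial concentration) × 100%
Percent ionization = 0.664%

Let x = [H⁺]. Ka = x²/(C - x) ⇒ x² + (1.80e-05)x - (1.80e-05)(0.405) = 0. x = 2.6910e-03. Percent = (2.6910e-03/0.405) × 100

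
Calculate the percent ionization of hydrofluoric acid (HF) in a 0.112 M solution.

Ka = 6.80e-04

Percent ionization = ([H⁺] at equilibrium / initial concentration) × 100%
Percent ionization = 7.49%

Let x = [H⁺]. Ka = x²/(C - x) ⇒ x² + (6.80e-04)x - (6.80e-04)(0.112) = 0. x = 8.3936e-03. Percent = (8.3936e-03/0.112) × 100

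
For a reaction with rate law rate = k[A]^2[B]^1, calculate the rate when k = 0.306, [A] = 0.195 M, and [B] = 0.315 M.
0.003665 M/s

rate = k·[A]^2·[B]^1 = 0.306·(0.195)^2·(0.315)^1 = 0.306·0.038025·0.315 = 0.003665 M/s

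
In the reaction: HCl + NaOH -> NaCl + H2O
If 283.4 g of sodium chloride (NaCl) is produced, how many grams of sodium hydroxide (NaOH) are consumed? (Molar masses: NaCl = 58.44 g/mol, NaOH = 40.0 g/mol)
Moles of NaCl = 283.4 g ÷ 58.44 g/mol = 4.84942 mol
Mole ratio: 1 mol NaOH / 1 mol NaCl
Moles of NaOH = 4.84942 × (1/1) = 4.84942 mol
Mass of NaOH = 4.84942 mol × 40.0 g/mol = 194 g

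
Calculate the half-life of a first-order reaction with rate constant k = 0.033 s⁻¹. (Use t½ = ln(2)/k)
21.00 s

t½ = ln(2)/k = 0.6931/0.033 = 21.00 s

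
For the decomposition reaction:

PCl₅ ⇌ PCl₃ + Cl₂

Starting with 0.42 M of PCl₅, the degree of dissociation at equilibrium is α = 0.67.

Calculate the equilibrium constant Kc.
K_c = 0.5713

x = α·[A]₀ = 0.67 × 0.42 = 0.2814 M dissociated.
At eq: [PCl₅] = 0.42 − 0.2814 = 0.1386 M; [PCl₃] = [Cl₂] = x = 0.2814 M.
Kc = [PCl₃][Cl₂]/[PCl₅] = (0.2814)²/0.1386 = 0.5713.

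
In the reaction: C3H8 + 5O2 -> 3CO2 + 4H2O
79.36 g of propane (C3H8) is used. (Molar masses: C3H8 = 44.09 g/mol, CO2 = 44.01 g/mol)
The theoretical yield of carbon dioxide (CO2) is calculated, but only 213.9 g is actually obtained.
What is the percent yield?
Moles of C3H8 = 79.36 g ÷ 44.09 g/mol = 1.79995 mol
Mole ratio: 3 mol CO2 / 1 mol C3H8
Moles of CO2 = 1.79995 × (3/1) = 5.39986 mol
Theoretical yield = 5.39986 mol × 44.01 g/mol = 237.65 g
Actual yield = 213.9 g
Percent yield = (213.9 / 237.65) × 100% = 90.0%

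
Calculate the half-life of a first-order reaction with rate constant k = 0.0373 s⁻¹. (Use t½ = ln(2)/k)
18.58 s

t½ = ln(2)/k = 0.6931/0.0373 = 18.58 s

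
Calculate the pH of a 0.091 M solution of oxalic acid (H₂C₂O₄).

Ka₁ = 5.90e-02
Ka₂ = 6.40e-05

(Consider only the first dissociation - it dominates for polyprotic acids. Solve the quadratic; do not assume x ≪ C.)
pH = 1.31

x² + Ka₁·x − Ka₁·C = 0 with Ka₁ = 5.90e-02, C = 0.091.
x = (−Ka₁ + √(Ka₁² + 4·Ka₁·C))/2 = 4.9489e-02 M, so pH = 1.31.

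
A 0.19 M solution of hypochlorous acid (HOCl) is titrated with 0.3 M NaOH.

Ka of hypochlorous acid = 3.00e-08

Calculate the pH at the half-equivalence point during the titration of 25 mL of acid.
pH = pKa = 7.52

At the half-equivalence point, [HA] = [A⁻], so by Henderson–Hasselbalch pH = pKa + log(1) = pKa.
pKa = −log(3.00e-08) = 7.52.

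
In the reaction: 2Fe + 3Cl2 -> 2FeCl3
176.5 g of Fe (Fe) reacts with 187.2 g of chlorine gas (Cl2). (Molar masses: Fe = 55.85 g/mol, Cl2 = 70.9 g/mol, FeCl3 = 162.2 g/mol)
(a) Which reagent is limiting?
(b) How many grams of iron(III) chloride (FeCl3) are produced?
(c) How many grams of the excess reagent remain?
(a) Cl2, (b) 285.5 g, (c) 78.19 g

Moles of Fe = 176.5 g ÷ 55.85 g/mol = 3.16025 mol
Moles of Cl2 = 187.2 g ÷ 70.9 g/mol = 2.64034 mol
Moles ÷ coefficient: Fe: 3.16025/2 = 1.58, Cl2: 2.64034/3 = 0.8801
(a) Cl2 has the smaller value, so Cl2 is the limiting reagent.
(b) Moles of FeCl3 = 2.64034 mol Cl2 × (2/3) = 1.76023 mol; mass = 1.76023 mol × 162.2 g/mol = 285.5 g
(c) Fe consumed = 2.64034 × (2/3) = 1.76023 mol; remaining = 3.16025 − 1.76023 = 1.40003 mol; mass = 1.40003 mol × 55.85 g/mol = 78.19 g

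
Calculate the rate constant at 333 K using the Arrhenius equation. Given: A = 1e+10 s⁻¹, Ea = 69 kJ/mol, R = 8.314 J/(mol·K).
1.50e-01 s⁻¹

k = A·exp(-Ea/(R·T)) = 1e+10·exp(-69000/(8.314·333)) = 1e+10·exp(-24.9227) = 1e+10·1.5004e-11 = 1.50e-01 s⁻¹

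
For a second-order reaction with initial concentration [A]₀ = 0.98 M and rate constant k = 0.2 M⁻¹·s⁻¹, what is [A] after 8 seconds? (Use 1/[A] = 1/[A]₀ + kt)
0.3816 M

1/[A] = 1/[A]₀ + k·t = 1/0.98 + (0.2)·(8) = 1.0204 + 1.6000 = 2.6204
[A] = 1/2.6204 = 0.3816 M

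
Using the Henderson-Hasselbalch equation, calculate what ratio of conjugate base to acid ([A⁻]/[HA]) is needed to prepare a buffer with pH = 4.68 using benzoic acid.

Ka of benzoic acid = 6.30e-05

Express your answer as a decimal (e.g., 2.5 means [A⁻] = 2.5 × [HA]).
[A⁻]/[HA] = 3.015

pKa = −log(6.30e-05) = 4.2007. pH = pKa + log([A⁻]/[HA]). 4.68 = 4.2007 + log(ratio). log(ratio) = 4.68 − 4.2007 = 0.4793. ratio = 10^(0.4793) = 3.015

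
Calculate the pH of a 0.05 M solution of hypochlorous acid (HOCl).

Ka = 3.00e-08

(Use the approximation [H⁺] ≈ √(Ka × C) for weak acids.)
pH = 4.41

[H⁺] = √(Ka × C) = √(3.00e-08 × 0.05) = 3.8730e-05. pH = -log(3.8730e-05)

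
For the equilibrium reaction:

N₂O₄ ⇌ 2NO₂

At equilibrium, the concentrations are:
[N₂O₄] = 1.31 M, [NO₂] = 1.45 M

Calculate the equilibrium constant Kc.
K_c = 1.6050

Kc = ([NO₂]^2) / ([N₂O₄])
   = ((1.45)^2) / ((1.31))
   = 2.1025 / 1.31 = 1.6050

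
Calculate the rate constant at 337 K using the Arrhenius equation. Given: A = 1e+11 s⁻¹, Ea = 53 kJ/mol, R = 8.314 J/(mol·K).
6.09e+02 s⁻¹

k = A·exp(-Ea/(R·T)) = 1e+11·exp(-53000/(8.314·337)) = 1e+11·exp(-18.9163) = 1e+11·6.0920e-09 = 6.09e+02 s⁻¹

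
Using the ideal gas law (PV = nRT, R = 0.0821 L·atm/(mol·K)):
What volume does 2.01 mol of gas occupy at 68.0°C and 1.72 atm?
T = 68.0°C + 273.15 = 341.15 K
V = nRT/P = (2.01 × 0.0821 × 341.15) / 1.72
V = 32.73 L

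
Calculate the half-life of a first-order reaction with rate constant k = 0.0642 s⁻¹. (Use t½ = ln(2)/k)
10.80 s

t½ = ln(2)/k = 0.6931/0.0642 = 10.80 s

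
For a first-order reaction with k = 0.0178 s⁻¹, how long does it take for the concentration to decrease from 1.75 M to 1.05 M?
28.70 s

From ln[A] = ln[A]₀ - k·t: t = ln([A]₀/[A])/k = ln(1.75/1.05)/0.0178 = ln(1.6667)/0.0178 = 0.5108/0.0178 = 28.70 s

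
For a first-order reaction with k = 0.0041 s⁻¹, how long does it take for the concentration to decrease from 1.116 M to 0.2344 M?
380.60 s

From ln[A] = ln[A]₀ - k·t: t = ln([A]₀/[A])/k = ln(1.116/0.2344)/0.0041 = ln(4.7611)/0.0041 = 1.5605/0.0041 = 380.60 s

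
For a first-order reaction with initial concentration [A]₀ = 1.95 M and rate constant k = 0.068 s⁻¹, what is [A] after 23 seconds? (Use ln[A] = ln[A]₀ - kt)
0.4081 M

ln[A] = ln[A]₀ - k·t = ln(1.95) - (0.068)·(23) = 0.6678 - 1.5640 = -0.8962
[A] = e^(-0.8962) = 0.4081 M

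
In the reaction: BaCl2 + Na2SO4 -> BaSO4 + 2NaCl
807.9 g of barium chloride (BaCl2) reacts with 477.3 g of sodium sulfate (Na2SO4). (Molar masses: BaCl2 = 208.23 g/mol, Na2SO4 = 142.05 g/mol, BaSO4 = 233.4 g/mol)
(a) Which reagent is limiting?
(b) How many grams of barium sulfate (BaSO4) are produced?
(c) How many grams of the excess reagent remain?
(a) Na2SO4, (b) 784.2 g, (c) 108.2 g

Moles of BaCl2 = 807.9 g ÷ 208.23 g/mol = 3.87984 mol
Moles of Na2SO4 = 477.3 g ÷ 142.05 g/mol = 3.36008 mol
Moles ÷ coefficient: BaCl2: 3.87984/1 = 3.88, Na2SO4: 3.36008/1 = 3.36
(a) Na2SO4 has the smaller value, so Na2SO4 is the limiting reagent.
(b) Moles of BaSO4 = 3.36008 mol Na2SO4 × (1/1) = 3.36008 mol; mass = 3.36008 mol × 233.4 g/mol = 784.2 g
(c) BaCl2 consumed = 3.36008 × (1/1) = 3.36008 mol; remaining = 3.87984 − 3.36008 = 0.51976 mol; mass = 0.51976 mol × 208.23 g/mol = 108.2 g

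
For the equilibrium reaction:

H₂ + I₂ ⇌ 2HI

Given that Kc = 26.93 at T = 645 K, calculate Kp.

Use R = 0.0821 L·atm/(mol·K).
K_p = 26.9300

Δn = (moles gaseous products) − (moles gaseous reactants) = 0
T = 645 K; RT = 0.0821 × 645 = 52.9545
Kp = Kc·(RT)^Δn = 26.93 × (52.9545)^0 = 26.93 × 1 = 26.9300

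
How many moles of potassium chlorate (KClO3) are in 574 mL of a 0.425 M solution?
Moles = Molarity × Volume (L)
Moles = 0.425 M × 0.574 L = 0.2439 mol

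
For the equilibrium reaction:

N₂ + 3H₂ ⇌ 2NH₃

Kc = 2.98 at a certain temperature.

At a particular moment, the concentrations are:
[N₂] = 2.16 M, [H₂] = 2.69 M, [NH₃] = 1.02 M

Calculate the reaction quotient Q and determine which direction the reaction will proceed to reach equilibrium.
Q = 0.025, Q < K, reaction proceeds forward (toward products)

Q = ([NH₃]^2) / ([N₂] × [H₂]^3)
  = ((1.02)^2) / ((2.16)·(2.69)^3) = 1.0404/42.045 = 0.02475
Since Q = 0.02475 < Kc = 2.98, the reaction proceeds forward (toward products) to reach equilibrium.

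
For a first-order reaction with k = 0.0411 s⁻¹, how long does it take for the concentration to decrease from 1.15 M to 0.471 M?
21.72 s

From ln[A] = ln[A]₀ - k·t: t = ln([A]₀/[A])/k = ln(1.15/0.471)/0.0411 = ln(2.4416)/0.0411 = 0.8927/0.0411 = 21.72 s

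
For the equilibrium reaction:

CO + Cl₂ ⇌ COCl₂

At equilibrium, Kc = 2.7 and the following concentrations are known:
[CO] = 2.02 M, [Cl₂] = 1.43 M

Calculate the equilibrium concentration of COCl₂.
[COCl₂] = 7.7992 M

Kc = ([COCl₂]) / ([CO] × [Cl₂]) = 2.7
[COCl₂]^1 = Kc · (reactant terms)/(other product terms) = 2.7 · 2.8886 / 1 = 7.7992
[COCl₂] = 7.7992 M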